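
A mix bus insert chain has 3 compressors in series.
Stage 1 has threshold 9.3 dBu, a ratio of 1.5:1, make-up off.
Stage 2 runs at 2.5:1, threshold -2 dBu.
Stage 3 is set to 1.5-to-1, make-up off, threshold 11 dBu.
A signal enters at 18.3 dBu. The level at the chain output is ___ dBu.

4.92 dBu

Stage 1: 9 dB above 9.3 dBu, reduced 1.5:1 to 6 dB above → 15.3 dBu.
Stage 2: 17.3 dB above -2 dBu, reduced 2.5:1 to 6.92 dB above → 4.92 dBu.
Stage 3: below threshold (4.92 ≤ 11); passes unchanged; output 4.92 dBu.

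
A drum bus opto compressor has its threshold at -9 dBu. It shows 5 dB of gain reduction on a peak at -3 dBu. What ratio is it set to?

6:1

Input overshoot = -3 − (-9) = 6 dB.
Output overshoot = 6 − 5 = 1 dB.
Ratio = input overshoot / output overshoot = 6 / 1 = 6.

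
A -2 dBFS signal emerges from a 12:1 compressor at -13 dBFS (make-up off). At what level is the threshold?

Gain reduction = -2 − (-13) = 11 dB; output overshoot = GR / (R − 1) = 11 / 11 = 1 dB.
Threshold = output − output overshoot = -13 − 1 = -14 dBFS.

-14 dBFS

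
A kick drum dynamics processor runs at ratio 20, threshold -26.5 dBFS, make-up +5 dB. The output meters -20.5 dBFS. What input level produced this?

Stripping the +5 dB make-up gives -25.5 dBFS at the gain stage.
That's 1 dB above the -26.5 dBFS threshold.
Undo the ratio: input overshoot = 1 × 20 = 20 dB, giving input = -6.5 dBFS.

-6.5 dBFS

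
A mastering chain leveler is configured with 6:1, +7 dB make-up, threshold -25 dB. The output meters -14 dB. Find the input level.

Remove make-up: -14 − 7 = -21 dB.
Post-compression overshoot = -21 − (-25) = 4 dB.
Before 6:1 compression the overshoot was 4 × 6 = 24 dB, so input = -25 + 24 = -1 dB.

-1 dB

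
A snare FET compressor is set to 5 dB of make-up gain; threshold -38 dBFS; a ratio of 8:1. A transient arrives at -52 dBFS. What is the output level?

-52 dBFS is 14 dB below the -38 dBFS threshold, so no gain reduction is applied.
Make-up gain adds 5 dB: -52 + 5 = -47 dBFS.

-47 dBFS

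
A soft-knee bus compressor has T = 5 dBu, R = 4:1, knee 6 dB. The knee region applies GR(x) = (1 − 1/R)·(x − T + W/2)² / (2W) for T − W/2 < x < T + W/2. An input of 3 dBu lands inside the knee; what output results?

2.9375 dBu

x − T + W/2 = 3 − 5 + 3 = 1.
GR = (1 − 1/4) × 1² / 12 = 0.75 × 1 / 12 = 0.0625 dB.
Output = 3 − 0.0625 = 2.9375 dBu.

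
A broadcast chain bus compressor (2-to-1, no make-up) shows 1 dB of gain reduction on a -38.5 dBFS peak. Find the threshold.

-40.5 dBFS

Gain reduction = -38.5 − (-39.5) = 1 dB; output overshoot = GR / (R − 1) = 1 / 1 = 1 dB.
Threshold = output − output overshoot = -39.5 − 1 = -40.5 dBFS.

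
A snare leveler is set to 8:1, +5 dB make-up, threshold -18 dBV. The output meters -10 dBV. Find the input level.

Before make-up, the level was -10 − 5 = -15 dBV.
The compressed level sits -15 − (-18) = 3 dB over threshold.
Before 8:1 compression the overshoot was 3 × 8 = 24 dB, so input = -18 + 24 = 6 dBV.

6 dBV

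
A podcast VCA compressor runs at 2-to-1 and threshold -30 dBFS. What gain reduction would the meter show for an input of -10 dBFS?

10 dB

-10 dBFS exceeds the threshold by 20 dB.
After 2:1 compression the overshoot becomes 20/2 = 10 dB.
So the signal is attenuated by 20 − 10 = 10 dB.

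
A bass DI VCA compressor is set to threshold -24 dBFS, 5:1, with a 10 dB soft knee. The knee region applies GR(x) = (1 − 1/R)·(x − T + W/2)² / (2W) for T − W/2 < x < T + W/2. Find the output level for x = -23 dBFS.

-24.44 dBFS

x − T + W/2 = -23 − (-24) + 5 = 6.
GR = (1 − 1/5) × 6² / 20 = 0.8 × 36 / 20 = 1.44 dB.
Output = -23 − 1.44 = -24.44 dBFS.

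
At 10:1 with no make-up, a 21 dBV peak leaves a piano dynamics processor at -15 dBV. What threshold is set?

Let T be the threshold. Output overshoot = (input overshoot)/R, so -15 − T = (21 − T)/10.
10·(-15 − T) = 21 − T → 9·T = -150 − 21 = -171.
T = -171/9 = -19 dBV.

-19 dBV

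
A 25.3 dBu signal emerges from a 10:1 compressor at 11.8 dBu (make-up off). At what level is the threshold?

Input is 15 dB above T (since output overshoot × R = input overshoot: (11.8 − T)·10 = 25.3 − T gives T = 10.3 dBu).
Check: 10.3 + (25.3 − 10.3)/10 = 10.3 + 1.5 = 11.8 dBu. ✓

10.3 dBu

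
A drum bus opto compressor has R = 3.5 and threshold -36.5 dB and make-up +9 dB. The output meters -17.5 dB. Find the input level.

-1.5 dB

Remove make-up: -17.5 − 9 = -26.5 dB.
The compressed level sits -26.5 − (-36.5) = 10 dB over threshold.
Before 3.5:1 compression the overshoot was 10 × 3.5 = 35 dB, so input = -36.5 + 35 = -1.5 dB.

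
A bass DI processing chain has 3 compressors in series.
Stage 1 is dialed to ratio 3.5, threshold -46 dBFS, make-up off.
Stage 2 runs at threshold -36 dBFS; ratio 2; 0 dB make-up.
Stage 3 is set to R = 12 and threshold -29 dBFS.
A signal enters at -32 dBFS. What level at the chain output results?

-42 dBFS

Stage 1: 14 dB above -46 dBFS, reduced 3.5:1 to 4 dB above → -42 dBFS.
Stage 2: -42 dBFS is at or below the -36 dBFS threshold — no compression; output -42 dBFS.
Stage 3: below threshold (-42 ≤ -29); passes unchanged; output -42 dBFS.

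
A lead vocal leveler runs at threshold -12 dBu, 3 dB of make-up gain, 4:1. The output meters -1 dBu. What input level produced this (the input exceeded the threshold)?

Remove make-up: -1 − 3 = -4 dBu.
Post-compression overshoot = -4 − (-12) = 8 dB.
Undo the ratio: input overshoot = 8 × 4 = 32 dB, giving input = 20 dBu.

20 dBu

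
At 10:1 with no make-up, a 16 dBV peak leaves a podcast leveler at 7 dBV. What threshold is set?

Let T be the threshold. Output overshoot = (input overshoot)/R, so 7 − T = (16 − T)/10.
10·(7 − T) = 16 − T → 9·T = 70 − 16 = 54.
T = 54/9 = 6 dBV.

6 dBV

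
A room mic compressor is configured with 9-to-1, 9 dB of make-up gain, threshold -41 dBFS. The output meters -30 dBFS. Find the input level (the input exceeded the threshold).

-23 dBFS

Remove make-up: -30 − 9 = -39 dBFS.
The compressed level sits -39 − (-41) = 2 dB over threshold.
Before 9:1 compression the overshoot was 2 × 9 = 18 dB, so input = -41 + 18 = -23 dBFS.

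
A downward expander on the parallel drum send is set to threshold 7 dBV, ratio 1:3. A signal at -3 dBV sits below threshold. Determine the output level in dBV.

The input is 10 dB below the 7 dBV threshold.
A 1:3 expander multiplies undershoot by 3: 10 × 3 = 30 dB below threshold.
Output = 7 − 30 = -23 dBV.

-23 dBV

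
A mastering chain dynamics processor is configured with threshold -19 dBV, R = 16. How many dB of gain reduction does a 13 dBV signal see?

The signal is 32 dB above threshold.
A 16:1 ratio leaves 2 dB of that excess.
Gain reduction = 32 − 2 = 30 dB.

30 dB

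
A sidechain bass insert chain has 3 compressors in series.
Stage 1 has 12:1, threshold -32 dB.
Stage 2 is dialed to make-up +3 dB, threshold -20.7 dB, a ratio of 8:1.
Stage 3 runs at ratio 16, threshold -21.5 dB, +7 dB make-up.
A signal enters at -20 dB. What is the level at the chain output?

Stage 1: -20 dB is 12 dB over -32 dB; at 12:1 that becomes 1 dB over, giving -31 dB.
Stage 2: -31 dB is at or below the -20.7 dB threshold — no compression; make-up brings it to -28 dB.
Stage 3: below threshold (-28 ≤ -21.5); passes unchanged; make-up brings it to -21 dB.

-21 dB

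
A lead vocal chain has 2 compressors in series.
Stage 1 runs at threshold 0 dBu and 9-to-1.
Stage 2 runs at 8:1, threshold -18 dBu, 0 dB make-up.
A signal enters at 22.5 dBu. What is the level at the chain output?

-15.4375 dBu

Stage 1: 22.5 dB above 0 dBu, reduced 9:1 to 2.5 dB above → 2.5 dBu.
Stage 2: overshoot 20.5 dB → 20.5/8 = 2.5625 dB → -15.4375 dBu.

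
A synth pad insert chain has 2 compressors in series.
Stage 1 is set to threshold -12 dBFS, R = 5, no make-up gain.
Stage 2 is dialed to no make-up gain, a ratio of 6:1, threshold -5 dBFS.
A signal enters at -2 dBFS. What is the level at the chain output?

-10 dBFS

Stage 1: overshoot 10 dB → 10/5 = 2 dB → -10 dBFS.
Stage 2: -10 dBFS ≤ -5 dBFS, so stage 2 doesn't engage; output -10 dBFS.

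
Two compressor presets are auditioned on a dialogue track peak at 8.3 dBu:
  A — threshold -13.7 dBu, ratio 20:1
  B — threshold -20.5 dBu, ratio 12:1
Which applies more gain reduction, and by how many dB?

B, by 5.5 dB

A: 22 dB over, compressed to 1.1 dB over, so 20.9 dB of GR.
B: 28.8 dB over, compressed to 2.4 dB over, so 26.4 dB of GR.
B applies 5.5 dB more gain reduction.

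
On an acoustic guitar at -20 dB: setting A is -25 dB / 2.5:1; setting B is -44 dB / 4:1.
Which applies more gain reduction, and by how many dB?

B, by 15 dB

A: GR = 5 − 5/2.5 = 3 dB.
B: GR = 24 − 24/4 = 18 dB.
Difference: 15 dB in favour of B.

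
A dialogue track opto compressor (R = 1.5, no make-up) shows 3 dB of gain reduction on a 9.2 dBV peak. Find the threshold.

Let T be the threshold. Output overshoot = (input overshoot)/R, so 6.2 − T = (9.2 − T)/1.5.
1.5·(6.2 − T) = 9.2 − T → 0.5·T = 9.3 − 9.2 = 0.1.
T = 0.1/0.5 = 0.2 dBV.

0.2 dBV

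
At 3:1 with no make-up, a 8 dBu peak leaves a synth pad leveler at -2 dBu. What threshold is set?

-7 dBu

Input is 15 dB above T (since output overshoot × R = input overshoot: (-2 − T)·3 = 8 − T gives T = -7 dBu).
Check: -7 + (8 − (-7))/3 = -7 + 5 = -2 dBu. ✓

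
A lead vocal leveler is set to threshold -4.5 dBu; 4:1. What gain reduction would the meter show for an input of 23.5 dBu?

21 dB

Overshoot = 23.5 − (-4.5) = 28 dB.
After 4:1 compression the overshoot becomes 28/4 = 7 dB.
Gain reduction = 28 − 7 = 21 dB.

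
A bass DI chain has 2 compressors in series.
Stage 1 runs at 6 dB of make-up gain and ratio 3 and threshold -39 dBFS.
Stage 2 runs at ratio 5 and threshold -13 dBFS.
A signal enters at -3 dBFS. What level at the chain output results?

Stage 1: overshoot 36 dB → 36/3 = 12 dB → -27 dBFS; +6 dB make-up → -21 dBFS.
Stage 2: below threshold (-21 ≤ -13); passes unchanged; output -21 dBFS.

-21 dBFS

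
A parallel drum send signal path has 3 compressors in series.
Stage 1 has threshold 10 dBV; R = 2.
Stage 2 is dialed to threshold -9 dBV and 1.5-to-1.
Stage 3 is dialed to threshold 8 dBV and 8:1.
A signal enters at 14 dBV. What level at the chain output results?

Stage 1: 4 dB above 10 dBV, reduced 2:1 to 2 dB above → 12 dBV.
Stage 2: 12 dBV is 21 dB over -9 dBV; at 1.5:1 that becomes 14 dB over, giving 5 dBV.
Stage 3: 5 dBV is at or below the 8 dBV threshold — no compression; output 5 dBV.

5 dBV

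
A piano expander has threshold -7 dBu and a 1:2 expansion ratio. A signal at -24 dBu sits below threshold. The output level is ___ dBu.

Undershoot = (-7) − (-24) = 17 dB.
At 1:2, that expands to 34 dB under threshold.
Output = -7 − 34 = -41 dBu.

-41 dBu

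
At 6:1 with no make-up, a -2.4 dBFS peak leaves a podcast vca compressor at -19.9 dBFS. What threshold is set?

Let T be the threshold. Output overshoot = (input overshoot)/R, so -19.9 − T = (-2.4 − T)/6.
6·(-19.9 − T) = -2.4 − T → 5·T = -119.4 − (-2.4) = -117.
T = -117/5 = -23.4 dBFS.

-23.4 dBFS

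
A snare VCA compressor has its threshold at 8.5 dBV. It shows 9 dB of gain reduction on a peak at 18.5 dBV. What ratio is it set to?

10:1

Input overshoot = 18.5 − 8.5 = 10 dB.
Output overshoot = 10 − 9 = 1 dB.
Ratio = input overshoot / output overshoot = 10 / 1 = 10.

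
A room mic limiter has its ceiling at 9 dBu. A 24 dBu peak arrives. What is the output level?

A brickwall limiter is an ∞:1 compressor: any input above the ceiling is clamped to 9 dBu.

9 dBu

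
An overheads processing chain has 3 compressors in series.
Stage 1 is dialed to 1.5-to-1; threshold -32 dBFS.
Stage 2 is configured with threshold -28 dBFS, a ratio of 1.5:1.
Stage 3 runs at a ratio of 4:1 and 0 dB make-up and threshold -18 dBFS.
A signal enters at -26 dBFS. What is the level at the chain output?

-28 dBFS

Stage 1: 6 dB above -32 dBFS, reduced 1.5:1 to 4 dB above → -28 dBFS.
Stage 2: -28 dBFS is at or below the -28 dBFS threshold — no compression; output -28 dBFS.
Stage 3: below threshold (-28 ≤ -18); passes unchanged; output -28 dBFS.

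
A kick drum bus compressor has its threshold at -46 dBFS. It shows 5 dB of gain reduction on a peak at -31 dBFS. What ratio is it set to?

1.5:1

Input overshoot = -31 − (-46) = 15 dB.
Output overshoot = 15 − 5 = 10 dB.
Ratio = input overshoot / output overshoot = 15 / 10 = 1.5.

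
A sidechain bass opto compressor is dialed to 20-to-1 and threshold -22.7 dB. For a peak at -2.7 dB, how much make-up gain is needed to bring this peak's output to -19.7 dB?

The peak compresses to -22.7 + 20/20 = -21.7 dB.
To reach -19.7 dB requires -19.7 − (-21.7) = 2 dB of make-up.

2 dB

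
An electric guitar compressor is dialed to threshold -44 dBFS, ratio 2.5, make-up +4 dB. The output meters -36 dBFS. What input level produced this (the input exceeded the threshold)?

-34 dBFS

Remove make-up: -36 − 4 = -40 dBFS.
That's 4 dB above the -44 dBFS threshold.
Input overshoot = R × output overshoot = 10 dB → input = -44 + 10 = -34 dBFS.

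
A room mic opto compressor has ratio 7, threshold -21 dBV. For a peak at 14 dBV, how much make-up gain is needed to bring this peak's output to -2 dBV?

14 dB

The peak compresses to -21 + 35/7 = -16 dBV.
To reach -2 dBV requires -2 − (-16) = 14 dB of make-up.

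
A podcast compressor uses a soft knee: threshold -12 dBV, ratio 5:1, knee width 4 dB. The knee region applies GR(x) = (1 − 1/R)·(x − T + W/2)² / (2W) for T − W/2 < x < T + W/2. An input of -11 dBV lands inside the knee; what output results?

-11.9 dBV

x − T + W/2 = -11 − (-12) + 2 = 3.
GR = (1 − 1/5) × 3² / 8 = 0.8 × 9 / 8 = 0.9 dB.
Output = -11 − 0.9 = -11.9 dBV.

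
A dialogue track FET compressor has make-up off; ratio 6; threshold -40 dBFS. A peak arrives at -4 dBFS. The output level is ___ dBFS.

Overshoot: -4 − (-40) = 36 dB.
The 36 dB excess becomes 6 dB after 6:1 reduction.
That puts the output at -34 dBFS.

-34 dBFS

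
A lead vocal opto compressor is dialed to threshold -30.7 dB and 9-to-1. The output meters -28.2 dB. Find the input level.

That's 2.5 dB above the -30.7 dB threshold.
Before 9:1 compression the overshoot was 2.5 × 9 = 22.5 dB, so input = -30.7 + 22.5 = -8.2 dB.

-8.2 dB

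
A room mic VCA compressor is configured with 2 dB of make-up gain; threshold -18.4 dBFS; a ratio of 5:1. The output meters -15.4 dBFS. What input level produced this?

Remove make-up: -15.4 − 2 = -17.4 dBFS.
The compressed level sits -17.4 − (-18.4) = 1 dB over threshold.
Undo the ratio: input overshoot = 1 × 5 = 5 dB, giving input = -13.4 dBFS.

-13.4 dBFS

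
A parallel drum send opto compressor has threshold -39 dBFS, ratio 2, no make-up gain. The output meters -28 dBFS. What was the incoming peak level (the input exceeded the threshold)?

-17 dBFS

That's 11 dB above the -39 dBFS threshold.
Input overshoot = R × output overshoot = 22 dB → input = -39 + 22 = -17 dBFS.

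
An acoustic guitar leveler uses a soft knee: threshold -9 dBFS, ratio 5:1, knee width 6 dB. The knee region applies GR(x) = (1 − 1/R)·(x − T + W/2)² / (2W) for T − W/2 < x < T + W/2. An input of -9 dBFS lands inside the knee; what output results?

-9.6 dBFS

x − T + W/2 = -9 − (-9) + 3 = 3.
GR = (1 − 1/5) × 3² / 12 = 0.8 × 9 / 12 = 0.6 dB.
Output = -9 − 0.6 = -9.6 dBFS.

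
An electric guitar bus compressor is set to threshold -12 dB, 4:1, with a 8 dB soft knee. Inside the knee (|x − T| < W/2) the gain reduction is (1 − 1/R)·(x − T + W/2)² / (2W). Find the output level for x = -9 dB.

-11.296875 dB

x − T + W/2 = -9 − (-12) + 4 = 7.
GR = (1 − 1/4) × 7² / 16 = 0.75 × 49 / 16 = 2.296875 dB.
Output = -9 − 2.296875 = -11.296875 dB.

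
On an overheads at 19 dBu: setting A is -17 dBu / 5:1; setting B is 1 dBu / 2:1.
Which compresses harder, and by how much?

A: overshoot 36 dB → output overshoot 7.2 dB → GR 28.8 dB.
B: overshoot 18 dB → output overshoot 9 dB → GR 9 dB.
Difference: 19.8 dB in favour of A.

A, by 19.8 dB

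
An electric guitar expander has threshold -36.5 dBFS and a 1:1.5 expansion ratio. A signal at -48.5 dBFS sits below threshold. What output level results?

The input is 12 dB below the -36.5 dBFS threshold.
A 1:1.5 expander multiplies undershoot by 1.5: 12 × 1.5 = 18 dB below threshold.
Output = -36.5 − 18 = -54.5 dBFS.

-54.5 dBFS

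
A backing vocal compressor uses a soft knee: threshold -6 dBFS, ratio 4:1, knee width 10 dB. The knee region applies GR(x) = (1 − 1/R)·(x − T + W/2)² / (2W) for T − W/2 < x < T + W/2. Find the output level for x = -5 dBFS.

x − T + W/2 = -5 − (-6) + 5 = 6.
GR = (1 − 1/4) × 6² / 20 = 0.75 × 36 / 20 = 1.35 dB.
Output = -5 − 1.35 = -6.35 dBFS.

-6.35 dBFS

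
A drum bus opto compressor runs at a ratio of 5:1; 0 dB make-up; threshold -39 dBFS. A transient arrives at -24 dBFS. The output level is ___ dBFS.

-36 dBFS

-24 dBFS sits 15 dB over threshold.
5:1 compression reduces that to 15/5 = 3 dB over.
Output = -39 + 3 = -36 dBFS.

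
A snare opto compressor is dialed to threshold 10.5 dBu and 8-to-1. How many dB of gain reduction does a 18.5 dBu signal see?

Overshoot = 18.5 − 10.5 = 8 dB.
After 8:1 compression the overshoot becomes 8/8 = 1 dB.
GR = overshoot in − overshoot out = 8 − 1 = 7 dB.

7 dB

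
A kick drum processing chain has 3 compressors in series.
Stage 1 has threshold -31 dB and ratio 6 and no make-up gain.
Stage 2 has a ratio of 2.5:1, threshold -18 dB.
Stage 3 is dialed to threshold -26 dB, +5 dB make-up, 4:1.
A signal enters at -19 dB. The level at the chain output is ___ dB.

Stage 1: 12 dB above -31 dB, reduced 6:1 to 2 dB above → -29 dB.
Stage 2: -29 dB is at or below the -18 dB threshold — no compression; output -29 dB.
Stage 3: -29 dB is at or below the -26 dB threshold — no compression; make-up brings it to -24 dB.

-24 dB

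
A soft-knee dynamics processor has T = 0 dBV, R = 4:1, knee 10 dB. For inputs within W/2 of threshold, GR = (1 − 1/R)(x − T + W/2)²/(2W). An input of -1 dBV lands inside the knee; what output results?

x − T + W/2 = -1 − 0 + 5 = 4.
GR = (1 − 1/4) × 4² / 20 = 0.75 × 16 / 20 = 0.6 dB.
Output = -1 − 0.6 = -1.6 dBV.

-1.6 dBV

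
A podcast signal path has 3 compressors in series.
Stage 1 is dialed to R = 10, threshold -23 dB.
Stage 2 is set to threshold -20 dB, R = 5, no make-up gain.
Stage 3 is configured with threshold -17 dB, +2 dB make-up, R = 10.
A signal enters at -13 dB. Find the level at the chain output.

-20 dB

Stage 1: 10 dB above -23 dB, reduced 10:1 to 1 dB above → -22 dB.
Stage 2: -22 dB is at or below the -20 dB threshold — no compression; output -22 dB.
Stage 3: below threshold (-22 ≤ -17); passes unchanged; make-up brings it to -20 dB.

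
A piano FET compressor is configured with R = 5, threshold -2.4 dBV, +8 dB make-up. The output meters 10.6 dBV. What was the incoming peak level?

22.6 dBV

Stripping the +8 dB make-up gives 2.6 dBV at the gain stage.
That's 5 dB above the -2.4 dBV threshold.
Undo the ratio: input overshoot = 5 × 5 = 25 dB, giving input = 22.6 dBV.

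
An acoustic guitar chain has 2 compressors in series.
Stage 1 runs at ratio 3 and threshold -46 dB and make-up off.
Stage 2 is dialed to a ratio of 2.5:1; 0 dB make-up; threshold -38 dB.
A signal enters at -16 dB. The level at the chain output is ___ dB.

-37.2 dB

Stage 1: 30 dB above -46 dB, reduced 3:1 to 10 dB above → -36 dB.
Stage 2: -36 dB is 2 dB over -38 dB; at 2.5:1 that becomes 0.8 dB over, giving -37.2 dB.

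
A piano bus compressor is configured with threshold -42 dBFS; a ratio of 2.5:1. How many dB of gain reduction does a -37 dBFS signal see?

3 dB

-37 dBFS exceeds the threshold by 5 dB.
After 2.5:1 compression the overshoot becomes 5/2.5 = 2 dB.
So the signal is attenuated by 5 − 2 = 3 dB.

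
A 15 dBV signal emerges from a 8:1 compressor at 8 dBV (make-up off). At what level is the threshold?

7 dBV

Let T be the threshold. Output overshoot = (input overshoot)/R, so 8 − T = (15 − T)/8.
8·(8 − T) = 15 − T → 7·T = 64 − 15 = 49.
T = 49/7 = 7 dBV.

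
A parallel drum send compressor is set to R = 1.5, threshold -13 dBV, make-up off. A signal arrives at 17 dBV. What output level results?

17 dBV sits 30 dB over threshold.
The 30 dB excess becomes 20 dB after 1.5:1 reduction.
That puts the output at 7 dBV.

7 dBV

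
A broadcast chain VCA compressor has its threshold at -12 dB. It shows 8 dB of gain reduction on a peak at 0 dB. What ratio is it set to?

Input overshoot = 0 − (-12) = 12 dB.
Output overshoot = 12 − 8 = 4 dB.
Ratio = input overshoot / output overshoot = 12 / 4 = 3.

3:1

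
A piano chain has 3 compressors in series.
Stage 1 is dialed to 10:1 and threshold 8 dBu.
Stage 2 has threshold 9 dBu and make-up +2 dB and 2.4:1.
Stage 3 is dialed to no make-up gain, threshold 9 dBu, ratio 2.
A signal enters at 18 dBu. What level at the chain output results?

Stage 1: 18 dBu is 10 dB over 8 dBu; at 10:1 that becomes 1 dB over, giving 9 dBu.
Stage 2: 9 dBu is at or below the 9 dBu threshold — no compression; make-up brings it to 11 dBu.
Stage 3: 2 dB above 9 dBu, reduced 2:1 to 1 dB above → 10 dBu.

10 dBu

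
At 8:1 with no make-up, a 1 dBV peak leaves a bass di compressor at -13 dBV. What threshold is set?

-15 dBV

Input is 16 dB above T (since output overshoot × R = input overshoot: (-13 − T)·8 = 1 − T gives T = -15 dBV).
Check: -15 + (1 − (-15))/8 = -15 + 2 = -13 dBV. ✓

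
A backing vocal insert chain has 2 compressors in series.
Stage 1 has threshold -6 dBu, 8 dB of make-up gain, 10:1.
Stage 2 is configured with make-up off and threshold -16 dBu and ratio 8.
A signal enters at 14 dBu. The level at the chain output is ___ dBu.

Stage 1: overshoot 20 dB → 20/10 = 2 dB → -4 dBu; +8 dB make-up → 4 dBu.
Stage 2: 4 dBu is 20 dB over -16 dBu; at 8:1 that becomes 2.5 dB over, giving -13.5 dBu.

-13.5 dBu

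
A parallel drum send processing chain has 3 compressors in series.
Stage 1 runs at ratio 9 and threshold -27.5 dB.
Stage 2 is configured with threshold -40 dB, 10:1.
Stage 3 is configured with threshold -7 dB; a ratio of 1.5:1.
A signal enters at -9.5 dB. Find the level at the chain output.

Stage 1: 18 dB above -27.5 dB, reduced 9:1 to 2 dB above → -25.5 dB.
Stage 2: overshoot 14.5 dB → 14.5/10 = 1.45 dB → -38.55 dB.
Stage 3: -38.55 dB is at or below the -7 dB threshold — no compression; output -38.55 dB.

-38.55 dB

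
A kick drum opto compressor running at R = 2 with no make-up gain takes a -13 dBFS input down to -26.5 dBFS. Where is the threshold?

Gain reduction = -13 − (-26.5) = 13.5 dB; output overshoot = GR / (R − 1) = 13.5 / 1 = 13.5 dB.
Threshold = output − output overshoot = -26.5 − 13.5 = -40 dBFS.

-40 dBFS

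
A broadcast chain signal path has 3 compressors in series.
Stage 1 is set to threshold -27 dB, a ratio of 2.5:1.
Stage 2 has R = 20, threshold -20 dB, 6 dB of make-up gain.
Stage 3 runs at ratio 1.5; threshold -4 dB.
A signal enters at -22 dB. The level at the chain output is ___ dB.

-19 dB

Stage 1: 5 dB above -27 dB, reduced 2.5:1 to 2 dB above → -25 dB.
Stage 2: -25 dB is at or below the -20 dB threshold — no compression; make-up brings it to -19 dB.
Stage 3: below threshold (-19 ≤ -4); passes unchanged; output -19 dB.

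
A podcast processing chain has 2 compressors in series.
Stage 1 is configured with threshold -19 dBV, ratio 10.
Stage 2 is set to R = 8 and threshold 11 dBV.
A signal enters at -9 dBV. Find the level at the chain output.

Stage 1: 10 dB above -19 dBV, reduced 10:1 to 1 dB above → -18 dBV.
Stage 2: -18 dBV is at or below the 11 dBV threshold — no compression; output -18 dBV.

-18 dBV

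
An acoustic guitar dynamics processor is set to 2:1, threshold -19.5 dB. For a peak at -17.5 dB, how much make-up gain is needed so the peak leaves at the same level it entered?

The peak compresses to -19.5 + 2/2 = -18.5 dB.
To reach -17.5 dB requires -17.5 − (-18.5) = 1 dB of make-up.

1 dB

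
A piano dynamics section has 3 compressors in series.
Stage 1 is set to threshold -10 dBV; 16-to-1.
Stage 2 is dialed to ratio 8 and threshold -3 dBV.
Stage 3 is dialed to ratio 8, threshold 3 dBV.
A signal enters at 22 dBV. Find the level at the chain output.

Stage 1: 32 dB above -10 dBV, reduced 16:1 to 2 dB above → -8 dBV.
Stage 2: -8 dBV ≤ -3 dBV, so stage 2 doesn't engage; output -8 dBV.
Stage 3: below threshold (-8 ≤ 3); passes unchanged; output -8 dBV.

-8 dBV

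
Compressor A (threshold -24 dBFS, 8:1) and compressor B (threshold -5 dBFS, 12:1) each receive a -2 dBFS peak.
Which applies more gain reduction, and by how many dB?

A: GR = 22 − 22/8 = 19.25 dB.
B: GR = 3 − 3/12 = 2.75 dB.
Difference: 16.5 dB in favour of A.

A, by 16.5 dB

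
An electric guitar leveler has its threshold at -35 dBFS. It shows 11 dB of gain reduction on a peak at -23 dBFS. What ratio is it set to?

12:1

Input overshoot = -23 − (-35) = 12 dB.
Output overshoot = 12 − 11 = 1 dB.
Ratio = input overshoot / output overshoot = 12 / 1 = 12.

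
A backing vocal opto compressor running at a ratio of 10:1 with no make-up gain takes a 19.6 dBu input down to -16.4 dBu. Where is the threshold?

-20.4 dBu

Input is 40 dB above T (since output overshoot × R = input overshoot: (-16.4 − T)·10 = 19.6 − T gives T = -20.4 dBu).
Check: -20.4 + (19.6 − (-20.4))/10 = -20.4 + 4 = -16.4 dBu. ✓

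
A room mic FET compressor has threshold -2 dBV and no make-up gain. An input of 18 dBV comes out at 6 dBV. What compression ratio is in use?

2.5:1

Input overshoot = 18 − (-2) = 20 dB; output overshoot = 6 − (-2) = 8 dB.
Ratio = 20 / 8 = 2.5.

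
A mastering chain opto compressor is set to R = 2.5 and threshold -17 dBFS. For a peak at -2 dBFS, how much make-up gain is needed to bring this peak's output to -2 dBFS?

9 dB

Overshoot 15 dB → 15/2.5 = 6 dB after compression, so the compressed level is -17 + 6 = -11 dBFS.
Make-up = target − compressed = -2 − (-11) = 9 dB.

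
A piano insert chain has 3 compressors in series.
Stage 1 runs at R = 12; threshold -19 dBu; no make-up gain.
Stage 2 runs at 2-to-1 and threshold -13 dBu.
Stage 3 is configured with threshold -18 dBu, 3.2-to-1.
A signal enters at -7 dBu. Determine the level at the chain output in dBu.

-18 dBu

Stage 1: 12 dB above -19 dBu, reduced 12:1 to 1 dB above → -18 dBu.
Stage 2: -18 dBu is at or below the -13 dBu threshold — no compression; output -18 dBu.
Stage 3: -18 dBu ≤ -18 dBu, so stage 3 doesn't engage; output -18 dBu.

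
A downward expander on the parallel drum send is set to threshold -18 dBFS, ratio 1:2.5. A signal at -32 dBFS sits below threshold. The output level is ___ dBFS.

Undershoot = (-18) − (-32) = 14 dB.
At 1:2.5, that expands to 35 dB under threshold.
Output = -18 − 35 = -53 dBFS.

-53 dBFS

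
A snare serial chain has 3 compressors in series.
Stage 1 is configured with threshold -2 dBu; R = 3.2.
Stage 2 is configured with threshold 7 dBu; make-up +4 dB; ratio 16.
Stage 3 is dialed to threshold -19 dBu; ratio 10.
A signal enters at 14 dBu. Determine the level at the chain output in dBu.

Stage 1: overshoot 16 dB → 16/3.2 = 5 dB → 3 dBu.
Stage 2: below threshold (3 ≤ 7); passes unchanged; make-up brings it to 7 dBu.
Stage 3: 26 dB above -19 dBu, reduced 10:1 to 2.6 dB above → -16.4 dBu.

-16.4 dBu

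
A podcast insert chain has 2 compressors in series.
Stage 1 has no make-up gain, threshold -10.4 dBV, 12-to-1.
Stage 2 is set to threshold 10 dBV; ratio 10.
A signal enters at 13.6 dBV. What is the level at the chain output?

-8.4 dBV

Stage 1: 13.6 dBV is 24 dB over -10.4 dBV; at 12:1 that becomes 2 dB over, giving -8.4 dBV.
Stage 2: below threshold (-8.4 ≤ 10); passes unchanged; output -8.4 dBV.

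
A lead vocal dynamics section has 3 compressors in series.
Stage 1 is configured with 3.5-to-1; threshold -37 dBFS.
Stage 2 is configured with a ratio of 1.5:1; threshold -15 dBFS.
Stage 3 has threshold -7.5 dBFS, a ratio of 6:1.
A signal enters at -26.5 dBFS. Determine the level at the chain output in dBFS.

Stage 1: 10.5 dB above -37 dBFS, reduced 3.5:1 to 3 dB above → -34 dBFS.
Stage 2: -34 dBFS ≤ -15 dBFS, so stage 2 doesn't engage; output -34 dBFS.
Stage 3: -34 dBFS ≤ -7.5 dBFS, so stage 3 doesn't engage; output -34 dBFS.

-34 dBFS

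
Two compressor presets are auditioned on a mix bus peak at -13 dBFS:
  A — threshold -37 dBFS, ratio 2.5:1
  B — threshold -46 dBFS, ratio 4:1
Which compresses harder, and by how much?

A: overshoot 24 dB → output overshoot 9.6 dB → GR 14.4 dB.
B: overshoot 33 dB → output overshoot 8.25 dB → GR 24.75 dB.
Difference: 10.35 dB in favour of B.

B, by 10.35 dB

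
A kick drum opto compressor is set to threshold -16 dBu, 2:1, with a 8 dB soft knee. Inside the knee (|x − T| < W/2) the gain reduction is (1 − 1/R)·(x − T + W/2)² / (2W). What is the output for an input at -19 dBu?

x − T + W/2 = -19 − (-16) + 4 = 1.
GR = (1 − 1/2) × 1² / 16 = 0.5 × 1 / 16 = 0.03125 dB.
Output = -19 − 0.03125 = -19.03125 dBu.

-19.03125 dBu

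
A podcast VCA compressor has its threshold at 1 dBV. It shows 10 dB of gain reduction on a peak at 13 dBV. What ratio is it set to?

Input overshoot = 13 − 1 = 12 dB.
Output overshoot = 12 − 10 = 2 dB.
Ratio = input overshoot / output overshoot = 12 / 2 = 6.

6:1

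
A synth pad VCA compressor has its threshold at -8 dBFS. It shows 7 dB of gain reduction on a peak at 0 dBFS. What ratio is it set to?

8:1

Input overshoot = 0 − (-8) = 8 dB.
Output overshoot = 8 − 7 = 1 dB.
Ratio = input overshoot / output overshoot = 8 / 1 = 8.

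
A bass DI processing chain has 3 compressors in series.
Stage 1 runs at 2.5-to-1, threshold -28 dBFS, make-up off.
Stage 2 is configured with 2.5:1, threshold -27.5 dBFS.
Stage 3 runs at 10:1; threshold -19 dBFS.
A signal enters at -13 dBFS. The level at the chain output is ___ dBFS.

-25.3 dBFS

Stage 1: -13 dBFS is 15 dB over -28 dBFS; at 2.5:1 that becomes 6 dB over, giving -22 dBFS.
Stage 2: overshoot 5.5 dB → 5.5/2.5 = 2.2 dB → -25.3 dBFS.
Stage 3: below threshold (-25.3 ≤ -19); passes unchanged; output -25.3 dBFS.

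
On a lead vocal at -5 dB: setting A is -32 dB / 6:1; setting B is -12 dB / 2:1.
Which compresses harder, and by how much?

A, by 19 dB

A: GR = 27 − 27/6 = 22.5 dB.
B: GR = 7 − 7/2 = 3.5 dB.
A reduces 19 dB more.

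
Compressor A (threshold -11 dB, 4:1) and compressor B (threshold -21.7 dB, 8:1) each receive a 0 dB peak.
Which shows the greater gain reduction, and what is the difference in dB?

B, by 10.7375 dB

A: GR = 11 − 11/4 = 8.25 dB.
B: GR = 21.7 − 21.7/8 = 18.9875 dB.
B applies 10.7375 dB more gain reduction.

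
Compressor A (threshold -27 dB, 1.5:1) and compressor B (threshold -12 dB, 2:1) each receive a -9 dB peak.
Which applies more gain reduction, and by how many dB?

A, by 4.5 dB

A: 18 dB over, compressed to 12 dB over, so 6 dB of GR.
B: 3 dB over, compressed to 1.5 dB over, so 1.5 dB of GR.
A applies 4.5 dB more gain reduction.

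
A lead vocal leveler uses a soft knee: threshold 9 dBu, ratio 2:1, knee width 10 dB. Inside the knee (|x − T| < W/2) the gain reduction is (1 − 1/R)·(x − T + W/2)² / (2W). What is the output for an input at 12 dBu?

10.4 dBu

x − T + W/2 = 12 − 9 + 5 = 8.
GR = (1 − 1/2) × 8² / 20 = 0.5 × 64 / 20 = 1.6 dB.
Output = 12 − 1.6 = 10.4 dBu.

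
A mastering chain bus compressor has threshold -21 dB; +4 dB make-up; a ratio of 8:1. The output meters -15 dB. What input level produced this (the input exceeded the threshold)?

Before make-up, the level was -15 − 4 = -19 dB.
Post-compression overshoot = -19 − (-21) = 2 dB.
Before 8:1 compression the overshoot was 2 × 8 = 16 dB, so input = -21 + 16 = -5 dB.

-5 dB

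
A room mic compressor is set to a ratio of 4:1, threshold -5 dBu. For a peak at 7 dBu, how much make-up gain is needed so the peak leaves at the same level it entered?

9 dB

Overshoot 12 dB → 12/4 = 3 dB after compression, so the compressed level is -5 + 3 = -2 dBu.
Make-up = target − compressed = 7 − (-2) = 9 dB.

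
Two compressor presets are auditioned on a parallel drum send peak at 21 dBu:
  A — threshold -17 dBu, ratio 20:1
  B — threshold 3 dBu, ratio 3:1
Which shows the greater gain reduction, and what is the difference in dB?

A: 38 dB over, compressed to 1.9 dB over, so 36.1 dB of GR.
B: 18 dB over, compressed to 6 dB over, so 12 dB of GR.
A reduces 24.1 dB more.

A, by 24.1 dB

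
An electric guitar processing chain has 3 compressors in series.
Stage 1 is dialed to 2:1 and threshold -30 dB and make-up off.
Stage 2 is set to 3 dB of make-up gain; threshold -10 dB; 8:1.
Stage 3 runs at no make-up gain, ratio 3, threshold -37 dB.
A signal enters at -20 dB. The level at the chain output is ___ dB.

-32 dB

Stage 1: overshoot 10 dB → 10/2 = 5 dB → -25 dB.
Stage 2: -25 dB is at or below the -10 dB threshold — no compression; make-up brings it to -22 dB.
Stage 3: -22 dB is 15 dB over -37 dB; at 3:1 that becomes 5 dB over, giving -32 dB.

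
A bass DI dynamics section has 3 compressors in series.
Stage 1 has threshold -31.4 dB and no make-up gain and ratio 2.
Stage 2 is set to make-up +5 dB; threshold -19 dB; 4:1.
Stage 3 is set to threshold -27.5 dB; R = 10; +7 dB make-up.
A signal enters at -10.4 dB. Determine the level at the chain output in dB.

Stage 1: -10.4 dB is 21 dB over -31.4 dB; at 2:1 that becomes 10.5 dB over, giving -20.9 dB.
Stage 2: below threshold (-20.9 ≤ -19); passes unchanged; make-up brings it to -15.9 dB.
Stage 3: -15.9 dB is 11.6 dB over -27.5 dB; at 10:1 that becomes 1.16 dB over, giving -26.34 dB; +7 dB make-up → -19.34 dB.

-19.34 dB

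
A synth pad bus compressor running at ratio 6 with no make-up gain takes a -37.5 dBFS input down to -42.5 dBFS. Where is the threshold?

Input is 6 dB above T (since output overshoot × R = input overshoot: (-42.5 − T)·6 = -37.5 − T gives T = -43.5 dBFS).
Check: -43.5 + (-37.5 − (-43.5))/6 = -43.5 + 1 = -42.5 dBFS. ✓

-43.5 dBFS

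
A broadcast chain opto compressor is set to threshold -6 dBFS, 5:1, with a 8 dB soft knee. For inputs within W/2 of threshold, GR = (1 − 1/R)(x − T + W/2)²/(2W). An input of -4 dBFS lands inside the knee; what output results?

-5.8 dBFS

x − T + W/2 = -4 − (-6) + 4 = 6.
GR = (1 − 1/5) × 6² / 16 = 0.8 × 36 / 16 = 1.8 dB.
Output = -4 − 1.8 = -5.8 dBFS.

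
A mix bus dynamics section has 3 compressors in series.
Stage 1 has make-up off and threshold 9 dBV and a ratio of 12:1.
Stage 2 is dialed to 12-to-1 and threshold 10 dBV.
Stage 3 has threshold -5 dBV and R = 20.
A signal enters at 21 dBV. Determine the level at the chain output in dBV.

Stage 1: overshoot 12 dB → 12/12 = 1 dB → 10 dBV.
Stage 2: below threshold (10 ≤ 10); passes unchanged; output 10 dBV.
Stage 3: 15 dB above -5 dBV, reduced 20:1 to 0.75 dB above → -4.25 dBV.

-4.25 dBV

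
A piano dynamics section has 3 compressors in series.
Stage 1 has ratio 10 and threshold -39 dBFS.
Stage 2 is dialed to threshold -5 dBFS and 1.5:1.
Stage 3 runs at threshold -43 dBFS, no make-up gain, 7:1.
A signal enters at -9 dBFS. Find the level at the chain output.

-42 dBFS

Stage 1: -9 dBFS is 30 dB over -39 dBFS; at 10:1 that becomes 3 dB over, giving -36 dBFS.
Stage 2: -36 dBFS is at or below the -5 dBFS threshold — no compression; output -36 dBFS.
Stage 3: 7 dB above -43 dBFS, reduced 7:1 to 1 dB above → -42 dBFS.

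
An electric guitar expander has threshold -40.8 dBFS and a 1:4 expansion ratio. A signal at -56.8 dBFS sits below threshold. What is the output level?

-104.8 dBFS

Below threshold, a 1:4 expander applies gain = (4−1)×(T − x) of attenuation.
(4−1) × 16 = 48 dB, so output = -56.8 − 48 = -104.8 dBFS.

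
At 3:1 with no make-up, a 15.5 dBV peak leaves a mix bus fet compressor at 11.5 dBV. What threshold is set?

9.5 dBV

Input is 6 dB above T (since output overshoot × R = input overshoot: (11.5 − T)·3 = 15.5 − T gives T = 9.5 dBV).
Check: 9.5 + (15.5 − 9.5)/3 = 9.5 + 2 = 11.5 dBV. ✓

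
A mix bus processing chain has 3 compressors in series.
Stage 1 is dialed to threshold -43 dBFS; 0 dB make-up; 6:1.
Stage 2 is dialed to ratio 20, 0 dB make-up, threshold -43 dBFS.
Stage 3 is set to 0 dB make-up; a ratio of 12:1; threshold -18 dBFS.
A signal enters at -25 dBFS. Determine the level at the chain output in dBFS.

-42.85 dBFS

Stage 1: -25 dBFS is 18 dB over -43 dBFS; at 6:1 that becomes 3 dB over, giving -40 dBFS.
Stage 2: -40 dBFS is 3 dB over -43 dBFS; at 20:1 that becomes 0.15 dB over, giving -42.85 dBFS.
Stage 3: -42.85 dBFS is at or below the -18 dBFS threshold — no compression; output -42.85 dBFS.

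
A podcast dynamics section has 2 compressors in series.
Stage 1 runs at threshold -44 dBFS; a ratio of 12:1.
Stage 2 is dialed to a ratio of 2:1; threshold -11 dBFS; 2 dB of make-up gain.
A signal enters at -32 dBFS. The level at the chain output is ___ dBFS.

-41 dBFS

Stage 1: 12 dB above -44 dBFS, reduced 12:1 to 1 dB above → -43 dBFS.
Stage 2: -43 dBFS ≤ -11 dBFS, so stage 2 doesn't engage; make-up brings it to -41 dBFS.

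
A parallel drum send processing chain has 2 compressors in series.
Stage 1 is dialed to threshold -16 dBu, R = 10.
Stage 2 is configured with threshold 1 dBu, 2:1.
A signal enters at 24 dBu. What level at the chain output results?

Stage 1: 24 dBu is 40 dB over -16 dBu; at 10:1 that becomes 4 dB over, giving -12 dBu.
Stage 2: -12 dBu is at or below the 1 dBu threshold — no compression; output -12 dBu.

-12 dBu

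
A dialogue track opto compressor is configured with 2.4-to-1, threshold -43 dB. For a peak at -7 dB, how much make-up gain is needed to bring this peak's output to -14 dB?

The peak compresses to -43 + 36/2.4 = -28 dB.
To reach -14 dB requires -14 − (-28) = 14 dB of make-up.

14 dB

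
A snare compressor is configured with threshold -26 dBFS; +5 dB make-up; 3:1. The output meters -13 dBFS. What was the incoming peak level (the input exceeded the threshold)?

-2 dBFS

Before make-up, the level was -13 − 5 = -18 dBFS.
That's 8 dB above the -26 dBFS threshold.
Undo the ratio: input overshoot = 8 × 3 = 24 dB, giving input = -2 dBFS.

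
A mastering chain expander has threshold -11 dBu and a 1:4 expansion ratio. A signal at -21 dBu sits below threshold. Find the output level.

Below threshold, a 1:4 expander applies gain = (4−1)×(T − x) of attenuation.
(4−1) × 10 = 30 dB, so output = -21 − 30 = -51 dBu.

-51 dBu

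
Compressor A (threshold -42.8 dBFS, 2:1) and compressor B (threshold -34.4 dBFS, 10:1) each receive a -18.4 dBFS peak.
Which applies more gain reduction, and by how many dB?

A: 24.4 dB over, compressed to 12.2 dB over, so 12.2 dB of GR.
B: 16 dB over, compressed to 1.6 dB over, so 14.4 dB of GR.
B applies 2.2 dB more gain reduction.

B, by 2.2 dB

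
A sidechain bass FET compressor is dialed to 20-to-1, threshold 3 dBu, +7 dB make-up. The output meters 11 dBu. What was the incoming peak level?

Before make-up, the level was 11 − 7 = 4 dBu.
That's 1 dB above the 3 dBu threshold.
Before 20:1 compression the overshoot was 1 × 20 = 20 dB, so input = 3 + 20 = 23 dBu.

23 dBu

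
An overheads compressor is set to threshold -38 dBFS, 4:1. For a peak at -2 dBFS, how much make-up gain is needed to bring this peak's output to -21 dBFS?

The peak compresses to -38 + 36/4 = -29 dBFS.
To reach -21 dBFS requires -21 − (-29) = 8 dB of make-up.

8 dB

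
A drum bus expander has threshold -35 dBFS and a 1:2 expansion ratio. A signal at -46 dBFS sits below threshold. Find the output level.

Undershoot = (-35) − (-46) = 11 dB.
At 1:2, that expands to 22 dB under threshold.
Output = -35 − 22 = -57 dBFS.

-57 dBFS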